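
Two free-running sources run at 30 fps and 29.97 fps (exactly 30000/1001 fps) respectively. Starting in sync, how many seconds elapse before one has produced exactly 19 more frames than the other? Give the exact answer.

19019/30 seconds

The gap grows by |30000/1001 − 30| = 30/1001 frames per second.
Time for a 19-frame gap: 19 ÷ (30/1001) = 19019/30 s.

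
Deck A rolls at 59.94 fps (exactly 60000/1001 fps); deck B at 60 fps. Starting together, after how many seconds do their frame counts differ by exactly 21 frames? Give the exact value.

350.35 seconds

The gap grows by |60 − 60000/1001| = 60/1001 frames per second.
Time for a 21-frame gap: 21 ÷ (60/1001) = 350.35 s.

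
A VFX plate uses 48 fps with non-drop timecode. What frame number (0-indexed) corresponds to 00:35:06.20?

Total seconds to the label: (0 × 3600 + 35 × 60 + 6) = 2106.
Frame index = 2106 × 48 + 20 = 101108.

101108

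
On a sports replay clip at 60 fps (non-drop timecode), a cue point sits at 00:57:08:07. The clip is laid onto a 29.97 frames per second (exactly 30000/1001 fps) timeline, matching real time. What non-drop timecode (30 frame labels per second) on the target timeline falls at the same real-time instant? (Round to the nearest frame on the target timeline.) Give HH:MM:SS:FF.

00:57:04:21

Source frame index: (0×3600 + 57×60 + 8) × 60 + 7 = 205687.
Real time: 205687 / (60) = 205687/60 s.
Target frame: (205687/60) × (30000/1001) = 102843500/1001 ≈ 102740.759 → 102741.
At 30 labels/s: frame 102741 → 00:57:04:21.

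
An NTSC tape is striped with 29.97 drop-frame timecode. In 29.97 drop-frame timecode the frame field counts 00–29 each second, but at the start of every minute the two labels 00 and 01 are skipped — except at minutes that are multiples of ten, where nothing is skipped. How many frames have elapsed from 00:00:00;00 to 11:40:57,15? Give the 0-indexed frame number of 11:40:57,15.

Complete 10-minute blocks: 70, each 17982 frames → 1258740.
Remaining 0 whole minutes in the current block: 0 frames.
Within the current minute: 57 × 30 + 15 = 1725. Total = 1258740 + 0 + 1725 = 1260465.

1260465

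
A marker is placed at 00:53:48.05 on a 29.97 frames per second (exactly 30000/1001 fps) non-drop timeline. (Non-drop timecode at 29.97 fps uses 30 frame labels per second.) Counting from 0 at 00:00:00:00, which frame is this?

frame 96845

Total seconds to the label: (0 × 3600 + 53 × 60 + 48) = 3228.
Frame index = 3228 × 30 + 5 = 96845.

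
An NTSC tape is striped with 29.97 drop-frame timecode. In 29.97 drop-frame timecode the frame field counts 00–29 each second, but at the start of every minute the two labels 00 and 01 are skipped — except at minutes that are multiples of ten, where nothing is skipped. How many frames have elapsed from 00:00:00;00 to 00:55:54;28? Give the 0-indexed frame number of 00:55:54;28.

100548

Complete 10-minute blocks: 5, each 17982 frames → 89910.
Remaining 5 whole minutes in the current block: 1800 + 4 × 1798 = 8992 frames.
Within the current minute: 54 × 30 + 28 − 2 = 1646 (labels ;00/;01 skipped at this minute). Total = 89910 + 8992 + 1646 = 100548.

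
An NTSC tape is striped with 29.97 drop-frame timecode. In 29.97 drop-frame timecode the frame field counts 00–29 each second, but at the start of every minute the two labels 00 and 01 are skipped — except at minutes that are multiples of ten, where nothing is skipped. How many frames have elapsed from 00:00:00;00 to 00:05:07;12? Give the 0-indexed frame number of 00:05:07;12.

Complete 10-minute blocks: 0, each 17982 frames → 0.
Remaining 5 whole minutes in the current block: 1800 + 4 × 1798 = 8992 frames.
Within the current minute: 7 × 30 + 12 − 2 = 220 (labels ;00/;01 skipped at this minute). Total = 0 + 8992 + 220 = 9212.

9212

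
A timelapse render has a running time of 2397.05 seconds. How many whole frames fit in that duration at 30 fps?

Frames = 2397.05 × 30 = 143823/2 ≈ 71911.5000.
Complete frames: 71911.

71911 frames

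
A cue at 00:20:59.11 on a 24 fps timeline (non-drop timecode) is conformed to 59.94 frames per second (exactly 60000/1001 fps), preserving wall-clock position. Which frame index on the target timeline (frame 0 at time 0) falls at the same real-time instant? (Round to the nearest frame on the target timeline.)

Source frame index: (0×3600 + 20×60 + 59) × 24 + 11 = 30227.
Real time: 30227 / (24) = 30227/24 s.
Target frame: (30227/24) × (60000/1001) = 75567500/1001 ≈ 75492.008 → 75492.

frame 75492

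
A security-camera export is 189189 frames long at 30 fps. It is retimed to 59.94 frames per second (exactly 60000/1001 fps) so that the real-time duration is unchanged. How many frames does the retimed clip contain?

Target frames = source frames × (target rate / source rate) = 189189 × (60000/1001)/(30) = 189189 × 2000/1001 = 378000.

378000 frames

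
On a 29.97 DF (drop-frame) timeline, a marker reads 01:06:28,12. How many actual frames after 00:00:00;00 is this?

As if non-drop at 30 labels/s: (1 × 3600 + 6 × 60 + 28) × 30 + 12 = 119652.
Minute boundaries passed: 66; those not divisible by 10: 66 − 6 = 60; dropped labels = 2 × 60 = 120.
Actual frame index = 119652 − 120 = 119532.

119532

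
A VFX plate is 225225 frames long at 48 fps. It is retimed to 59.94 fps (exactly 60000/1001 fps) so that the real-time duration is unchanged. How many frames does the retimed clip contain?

Target frames = source frames × (target rate / source rate) = 225225 × (60000/1001)/(48) = 225225 × 1250/1001 = 281250.

281250 frames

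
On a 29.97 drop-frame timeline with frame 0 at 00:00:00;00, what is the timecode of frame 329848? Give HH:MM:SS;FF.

Ten DF minutes hold 17982 frames, so frame 329848 lies in block 18 (frames 323676–341657) with 6172 frames into that block.
The block's first minute is 1800 frames and the rest 1798 each; 6172 frames reaches minute 3, so 18 × 18 + 3 × 2 = 330 labels have been skipped so far.
Adding those back, label number 329848 + 330 = 330178 at 30 labels/s is 11005 s + 28 f = 3 h 3 min 25 s frame 28, i.e. 03:03:25;28.

03:03:25;28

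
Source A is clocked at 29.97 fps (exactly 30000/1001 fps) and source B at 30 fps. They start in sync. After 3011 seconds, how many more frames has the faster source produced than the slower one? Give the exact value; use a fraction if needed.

A emits 30000/1001 × 3011 = 90330000/1001 frames; B emits 30 × 3011 = 90330.
Difference = 90330/1001 frames (≈ 90.2398); B is ahead of A.

90330/1001 frames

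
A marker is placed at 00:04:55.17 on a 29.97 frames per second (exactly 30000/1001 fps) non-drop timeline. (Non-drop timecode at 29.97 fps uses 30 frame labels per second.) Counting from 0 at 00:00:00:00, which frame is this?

frame 8867

Total seconds to the label: (0 × 3600 + 4 × 60 + 55) = 295.
Frame index = 295 × 30 + 17 = 8867.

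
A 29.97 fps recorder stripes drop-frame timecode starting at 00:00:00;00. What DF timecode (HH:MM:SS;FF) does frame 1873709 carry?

Ten DF minutes hold 17982 frames, so frame 1873709 lies in block 104 (frames 1870128–1888109) with 3581 frames into that block.
The block's first minute is 1800 frames and the rest 1798 each; 3581 frames reaches minute 1, so 104 × 18 + 1 × 2 = 1874 labels have been skipped so far.
Adding those back, label number 1873709 + 1874 = 1875583 at 30 labels/s is 62519 s + 13 f = 17 h 21 min 59 s frame 13, i.e. 17:21:59;13.

17:21:59;13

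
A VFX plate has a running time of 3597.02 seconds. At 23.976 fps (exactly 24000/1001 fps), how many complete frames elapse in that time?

Frames = 3597.02 × 24000/1001 = 12332640/143 ≈ 86242.2378.
Complete frames: 86242.

86242 frames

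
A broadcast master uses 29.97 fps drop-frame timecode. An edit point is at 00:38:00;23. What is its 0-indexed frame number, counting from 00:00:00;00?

As if non-drop at 30 labels/s: (0 × 3600 + 38 × 60 + 0) × 30 + 23 = 68423.
Minute boundaries passed: 38; those not divisible by 10: 38 − 3 = 35; dropped labels = 2 × 35 = 70.
Actual frame index = 68423 − 70 = 68353.

68353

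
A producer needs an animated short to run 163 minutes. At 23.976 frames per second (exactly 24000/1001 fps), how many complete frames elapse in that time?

234485 frames

163 min = 9780 s.
Frames = 9780 × 24000/1001 = 234720000/1001 ≈ 234485.5145.
Complete frames: 234485.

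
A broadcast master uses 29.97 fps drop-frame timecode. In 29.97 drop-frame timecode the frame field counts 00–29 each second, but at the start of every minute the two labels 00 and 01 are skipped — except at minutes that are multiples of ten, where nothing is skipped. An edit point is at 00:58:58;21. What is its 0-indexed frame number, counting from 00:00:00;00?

106055

As if non-drop at 30 labels/s: (0 × 3600 + 58 × 60 + 58) × 30 + 21 = 106161.
Minute boundaries passed: 58; those not divisible by 10: 58 − 5 = 53; dropped labels = 2 × 53 = 106.
Actual frame index = 106161 − 106 = 106055.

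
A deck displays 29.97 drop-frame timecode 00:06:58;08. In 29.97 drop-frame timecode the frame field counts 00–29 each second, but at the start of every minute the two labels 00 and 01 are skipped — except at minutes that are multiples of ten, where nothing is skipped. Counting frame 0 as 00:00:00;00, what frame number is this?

Complete 10-minute blocks: 0, each 17982 frames → 0.
Remaining 6 whole minutes in the current block: 1800 + 5 × 1798 = 10790 frames.
Within the current minute: 58 × 30 + 8 − 2 = 1746 (labels ;00/;01 skipped at this minute). Total = 0 + 10790 + 1746 = 12536.

12536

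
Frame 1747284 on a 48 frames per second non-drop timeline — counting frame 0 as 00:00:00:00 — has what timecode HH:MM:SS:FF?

1747284 ÷ 48 = 36401 full seconds, remainder 36 frames.
36401 s = 10 h 6 min 41 s.
Timecode: 10:06:41:36.

10:06:41:36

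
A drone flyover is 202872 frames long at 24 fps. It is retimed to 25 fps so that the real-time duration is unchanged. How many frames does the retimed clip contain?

Target frames = source frames × (target rate / source rate) = 202872 × (25)/(24) = 202872 × 25/24 = 211325.

211325 frames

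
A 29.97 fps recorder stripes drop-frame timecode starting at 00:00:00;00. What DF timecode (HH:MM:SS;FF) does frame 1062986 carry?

09:51:08;10

Each 10-minute DF block holds 10 × 60 × 30 − 9 × 2 = 17982 frames. 1062986 ÷ 17982 → 59 full blocks, remainder 2048.
Within the partial block the first minute is 1800 frames and each further minute 1798, so 1 further minute boundary passed. Total skipped labels = 18 × 59 + 2 × 1 = 1064.
Non-drop label index = 1062986 + 1064 = 1064050; at 30 labels/s that is 09:51:08:10, i.e. DF 09:51:08;10.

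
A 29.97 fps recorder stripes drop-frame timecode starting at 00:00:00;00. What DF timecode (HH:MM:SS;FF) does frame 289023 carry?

02:40:43;21

Ten DF minutes hold 17982 frames, so frame 289023 lies in block 16 (frames 287712–305693) with 1311 frames into that block.
The block's first minute is 1800 frames and the rest 1798 each; 1311 frames reaches minute 0, so 16 × 18 + 0 × 2 = 288 labels have been skipped so far.
Adding those back, label number 289023 + 288 = 289311 at 30 labels/s is 9643 s + 21 f = 2 h 40 min 43 s frame 21, i.e. 02:40:43;21.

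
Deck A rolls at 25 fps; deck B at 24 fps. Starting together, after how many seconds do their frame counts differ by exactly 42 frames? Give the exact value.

42 seconds

The gap grows by |24 − 25| = 1 frame per second.
Time for a 42-frame gap: 42 ÷ (1) = 42 s.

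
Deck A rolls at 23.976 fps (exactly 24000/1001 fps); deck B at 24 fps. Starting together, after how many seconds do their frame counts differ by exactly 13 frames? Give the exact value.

13013/24 seconds

The gap grows by |24 − 24000/1001| = 24/1001 frames per second.
Time for a 13-frame gap: 13 ÷ (24/1001) = 13013/24 s.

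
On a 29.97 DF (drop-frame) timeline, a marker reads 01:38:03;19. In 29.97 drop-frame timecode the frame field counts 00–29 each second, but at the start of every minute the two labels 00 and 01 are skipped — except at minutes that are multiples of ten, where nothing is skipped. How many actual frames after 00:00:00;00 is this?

176331

Complete 10-minute blocks: 9, each 17982 frames → 161838.
Remaining 8 whole minutes in the current block: 1800 + 7 × 1798 = 14386 frames.
Within the current minute: 3 × 30 + 19 − 2 = 107 (labels ;00/;01 skipped at this minute). Total = 161838 + 14386 + 107 = 176331.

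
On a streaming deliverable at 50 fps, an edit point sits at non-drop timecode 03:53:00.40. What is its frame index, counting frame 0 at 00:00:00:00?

Total seconds to the label: (3 × 3600 + 53 × 60 + 0) = 13980.
Frame index = 13980 × 50 + 40 = 699040.

699040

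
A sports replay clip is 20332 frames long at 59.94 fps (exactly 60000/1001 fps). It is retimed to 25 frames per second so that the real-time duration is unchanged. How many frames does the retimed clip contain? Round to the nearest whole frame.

8480 frames

Frames at target rate = 20332 × (25) / (60000/1001) = 5088083/600 ≈ 8480.138.
Nearest whole frame: 8480.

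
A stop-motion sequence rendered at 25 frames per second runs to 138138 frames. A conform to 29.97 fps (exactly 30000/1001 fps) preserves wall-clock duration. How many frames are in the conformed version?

Target frames = source frames × (target rate / source rate) = 138138 × (30000/1001)/(25) = 138138 × 1200/1001 = 165600.

165600 frames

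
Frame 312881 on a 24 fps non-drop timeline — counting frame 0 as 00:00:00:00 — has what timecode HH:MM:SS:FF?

312881 ÷ 24 = 13036 full seconds, remainder 17 frames.
13036 s = 3 h 37 min 16 s.
Timecode: 03:37:16:17.

03:37:16:17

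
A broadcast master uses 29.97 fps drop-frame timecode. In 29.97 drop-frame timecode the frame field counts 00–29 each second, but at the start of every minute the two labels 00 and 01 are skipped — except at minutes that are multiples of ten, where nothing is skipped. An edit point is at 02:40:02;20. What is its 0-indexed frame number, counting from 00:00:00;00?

Complete 10-minute blocks: 16, each 17982 frames → 287712.
Remaining 0 whole minutes in the current block: 0 frames.
Within the current minute: 2 × 30 + 20 = 80. Total = 287712 + 0 + 80 = 287792.

287792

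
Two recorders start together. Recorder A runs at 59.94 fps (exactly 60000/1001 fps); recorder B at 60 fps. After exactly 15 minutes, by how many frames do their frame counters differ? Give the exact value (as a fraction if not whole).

54000/1001 frames

15 min = 900 s.
A emits 60000/1001 × 900 = 54000000/1001 frames; B emits 60 × 900 = 54000.
Difference = 54000/1001 frames (≈ 53.9461); B is ahead of A.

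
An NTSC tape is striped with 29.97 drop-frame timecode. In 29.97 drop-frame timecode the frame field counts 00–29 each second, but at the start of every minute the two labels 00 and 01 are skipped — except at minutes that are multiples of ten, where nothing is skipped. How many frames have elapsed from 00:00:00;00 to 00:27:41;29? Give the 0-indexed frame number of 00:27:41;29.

49809

As if non-drop at 30 labels/s: (0 × 3600 + 27 × 60 + 41) × 30 + 29 = 49859.
Minute boundaries passed: 27; those not divisible by 10: 27 − 2 = 25; dropped labels = 2 × 25 = 50.
Actual frame index = 49859 − 50 = 49809.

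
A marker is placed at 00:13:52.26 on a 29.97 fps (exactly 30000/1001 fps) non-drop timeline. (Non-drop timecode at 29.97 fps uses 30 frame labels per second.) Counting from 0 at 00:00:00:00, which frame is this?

Total seconds to the label: (0 × 3600 + 13 × 60 + 52) = 832.
Frame index = 832 × 30 + 26 = 24986.

24986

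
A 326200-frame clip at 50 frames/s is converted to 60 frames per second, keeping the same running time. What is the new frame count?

Target frames = source frames × (target rate / source rate) = 326200 × (60)/(50) = 326200 × 6/5 = 391440.

391440 frames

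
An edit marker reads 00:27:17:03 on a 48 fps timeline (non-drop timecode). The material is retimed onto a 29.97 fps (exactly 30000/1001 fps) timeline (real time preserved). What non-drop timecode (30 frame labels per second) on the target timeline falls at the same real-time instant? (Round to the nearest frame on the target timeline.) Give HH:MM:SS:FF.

00:27:15:13

Source frame index: (0×3600 + 27×60 + 17) × 48 + 3 = 78579.
Real time: 78579 / (48) = 26193/16 s.
Target frame: (26193/16) × (30000/1001) = 49111875/1001 ≈ 49062.812 → 49063.
At 30 labels/s: frame 49063 → 00:27:15:13.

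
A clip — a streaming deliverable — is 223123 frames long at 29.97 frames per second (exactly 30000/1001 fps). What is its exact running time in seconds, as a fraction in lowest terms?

223346123/30000 seconds

Running time = 223123 ÷ (30000/1001) = 223123 × 1001/30000 = 223346123/30000 s.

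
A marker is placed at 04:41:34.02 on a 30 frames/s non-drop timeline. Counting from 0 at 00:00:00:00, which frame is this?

Total seconds to the label: (4 × 3600 + 41 × 60 + 34) = 16894.
Frame index = 16894 × 30 + 2 = 506822.

506822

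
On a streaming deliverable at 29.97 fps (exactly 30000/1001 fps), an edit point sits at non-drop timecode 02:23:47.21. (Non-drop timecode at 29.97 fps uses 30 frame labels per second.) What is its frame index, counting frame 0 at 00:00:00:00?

frame 258831

Total seconds to the label: (2 × 3600 + 23 × 60 + 47) = 8627.
Frame index = 8627 × 30 + 21 = 258831.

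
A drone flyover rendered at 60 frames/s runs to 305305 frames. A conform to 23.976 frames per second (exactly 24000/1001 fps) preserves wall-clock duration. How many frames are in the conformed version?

122000 frames

Target frames = source frames × (target rate / source rate) = 305305 × (24000/1001)/(60) = 305305 × 400/1001 = 122000.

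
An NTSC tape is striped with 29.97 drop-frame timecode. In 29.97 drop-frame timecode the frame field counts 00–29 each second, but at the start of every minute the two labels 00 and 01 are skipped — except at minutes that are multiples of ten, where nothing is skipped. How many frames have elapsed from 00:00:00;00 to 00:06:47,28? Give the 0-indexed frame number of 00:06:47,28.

12226

Complete 10-minute blocks: 0, each 17982 frames → 0.
Remaining 6 whole minutes in the current block: 1800 + 5 × 1798 = 10790 frames.
Within the current minute: 47 × 30 + 28 − 2 = 1436 (labels ;00/;01 skipped at this minute). Total = 0 + 10790 + 1436 = 12226.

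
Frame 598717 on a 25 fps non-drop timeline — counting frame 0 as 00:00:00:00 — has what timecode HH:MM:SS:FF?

598717 ÷ 25 = 23948 full seconds, remainder 17 frames.
23948 s = 6 h 39 min 8 s.
Timecode: 06:39:08:17.

06:39:08:17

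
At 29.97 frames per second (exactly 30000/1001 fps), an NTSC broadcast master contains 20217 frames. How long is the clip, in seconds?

Running time = 20217 / (30000/1001) = 674.5739 s.

674.5739 seconds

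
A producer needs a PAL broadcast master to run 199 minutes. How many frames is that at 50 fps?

199 min = 11940 s.
Frames = 11940 × 50 = 597000.

597000 frames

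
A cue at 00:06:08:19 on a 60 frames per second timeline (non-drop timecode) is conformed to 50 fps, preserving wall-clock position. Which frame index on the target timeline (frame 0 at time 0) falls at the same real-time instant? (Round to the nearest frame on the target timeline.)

frame 18416

Source frame index: (0×3600 + 6×60 + 8) × 60 + 19 = 22099.
Real time: 22099 / (60) = 22099/60 s.
Target frame: (22099/60) × (50) = 110495/6 ≈ 18415.833 → 18416.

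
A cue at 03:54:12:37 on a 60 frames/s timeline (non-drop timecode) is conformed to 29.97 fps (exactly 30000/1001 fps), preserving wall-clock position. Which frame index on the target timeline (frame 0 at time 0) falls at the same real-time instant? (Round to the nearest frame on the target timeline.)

frame 421157

Source frame index: (3×3600 + 54×60 + 12) × 60 + 37 = 843157.
Real time: 843157 / (60) = 843157/60 s.
Target frame: (843157/60) × (30000/1001) = 60225500/143 ≈ 421157.343 → 421157.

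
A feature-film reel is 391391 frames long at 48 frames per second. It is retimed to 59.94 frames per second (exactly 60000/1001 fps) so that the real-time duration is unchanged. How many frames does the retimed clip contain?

488750 frames

Target frames = source frames × (target rate / source rate) = 391391 × (60000/1001)/(48) = 391391 × 1250/1001 = 488750.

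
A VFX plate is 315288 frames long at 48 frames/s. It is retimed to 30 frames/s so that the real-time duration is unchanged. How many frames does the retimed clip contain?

197055 frames

Target frames = source frames × (target rate / source rate) = 315288 × (30)/(48) = 315288 × 5/8 = 197055.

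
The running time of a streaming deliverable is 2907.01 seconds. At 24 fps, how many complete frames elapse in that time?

Frames = 2907.01 × 24 = 1744206/25 ≈ 69768.2400.
Complete frames: 69768.

69768 frames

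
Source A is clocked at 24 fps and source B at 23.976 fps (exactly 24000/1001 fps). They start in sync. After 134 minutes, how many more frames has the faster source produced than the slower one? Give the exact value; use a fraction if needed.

134 min = 8040 s.
A emits 24 × 8040 = 192960 frames; B emits 24000/1001 × 8040 = 192960000/1001.
Difference = 192960/1001 frames (≈ 192.7672); B is behind A.

192960/1001 frames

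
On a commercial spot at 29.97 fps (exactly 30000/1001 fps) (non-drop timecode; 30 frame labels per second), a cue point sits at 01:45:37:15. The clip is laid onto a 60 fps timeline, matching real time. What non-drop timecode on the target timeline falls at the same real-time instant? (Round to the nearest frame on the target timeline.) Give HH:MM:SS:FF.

01:45:43:50

Source frame index: (1×3600 + 45×60 + 37) × 30 + 15 = 190125.
Real time: 190125 / (30000/1001) = 507507/80 s.
Target frame: (507507/80) × (60) = 1522521/4 ≈ 380630.250 → 380630.
At 60 labels/s: frame 380630 → 01:45:43:50.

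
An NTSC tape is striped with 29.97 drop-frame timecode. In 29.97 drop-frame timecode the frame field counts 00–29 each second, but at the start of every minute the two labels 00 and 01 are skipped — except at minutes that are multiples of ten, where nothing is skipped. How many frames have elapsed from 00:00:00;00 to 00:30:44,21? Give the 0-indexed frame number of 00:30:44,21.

55287

As if non-drop at 30 labels/s: (0 × 3600 + 30 × 60 + 44) × 30 + 21 = 55341.
Minute boundaries passed: 30; those not divisible by 10: 30 − 3 = 27; dropped labels = 2 × 27 = 54.
Actual frame index = 55341 − 54 = 55287.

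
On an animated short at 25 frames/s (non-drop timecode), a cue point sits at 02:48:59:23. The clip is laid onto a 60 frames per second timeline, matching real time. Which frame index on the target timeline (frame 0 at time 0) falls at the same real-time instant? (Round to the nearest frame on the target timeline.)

frame 608395

Source frame index: (2×3600 + 48×60 + 59) × 25 + 23 = 253498.
Real time: 253498 / (25) = 253498/25 s.
Target frame: (253498/25) × (60) = 3041976/5 ≈ 608395.200 → 608395.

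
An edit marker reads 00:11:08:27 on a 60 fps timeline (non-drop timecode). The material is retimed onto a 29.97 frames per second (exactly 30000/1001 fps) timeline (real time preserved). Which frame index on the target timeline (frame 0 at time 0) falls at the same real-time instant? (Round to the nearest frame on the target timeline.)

Source frame index: (0×3600 + 11×60 + 8) × 60 + 27 = 40107.
Real time: 40107 / (60) = 13369/20 s.
Target frame: (13369/20) × (30000/1001) = 20053500/1001 ≈ 20033.467 → 20033.

frame 20033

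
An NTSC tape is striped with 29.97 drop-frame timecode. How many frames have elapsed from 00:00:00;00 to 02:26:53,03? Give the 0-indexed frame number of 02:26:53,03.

As if non-drop at 30 labels/s: (2 × 3600 + 26 × 60 + 53) × 30 + 3 = 264393.
Minute boundaries passed: 146; those not divisible by 10: 146 − 14 = 132; dropped labels = 2 × 132 = 264.
Actual frame index = 264393 − 264 = 264129.

264129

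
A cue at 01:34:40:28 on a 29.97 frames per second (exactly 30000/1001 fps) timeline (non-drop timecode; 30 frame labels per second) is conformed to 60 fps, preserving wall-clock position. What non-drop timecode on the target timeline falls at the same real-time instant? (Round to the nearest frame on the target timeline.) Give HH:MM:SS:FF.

01:34:46:37

Source frame index: (1×3600 + 34×60 + 40) × 30 + 28 = 170428.
Real time: 170428 / (30000/1001) = 42649607/7500 s.
Target frame: (42649607/7500) × (60) = 42649607/125 ≈ 341196.856 → 341197.
At 60 labels/s: frame 341197 → 01:34:46:37.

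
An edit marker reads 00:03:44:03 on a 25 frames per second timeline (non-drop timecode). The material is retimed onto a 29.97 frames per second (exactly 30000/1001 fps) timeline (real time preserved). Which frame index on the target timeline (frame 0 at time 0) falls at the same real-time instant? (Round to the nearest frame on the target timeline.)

frame 6717

Source frame index: (0×3600 + 3×60 + 44) × 25 + 3 = 5603.
Real time: 5603 / (25) = 5603/25 s.
Target frame: (5603/25) × (30000/1001) = 517200/77 ≈ 6716.883 → 6717.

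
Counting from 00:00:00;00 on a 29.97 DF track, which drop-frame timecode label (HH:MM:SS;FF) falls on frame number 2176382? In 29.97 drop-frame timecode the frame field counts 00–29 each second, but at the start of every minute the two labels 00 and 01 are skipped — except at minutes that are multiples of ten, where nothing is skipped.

Each 10-minute DF block holds 10 × 60 × 30 − 9 × 2 = 17982 frames. 2176382 ÷ 17982 → 121 full blocks, remainder 560.
Within the partial block the first minute is 1800 frames and each further minute 1798, so 0 further minute boundaries passed. Total skipped labels = 18 × 121 + 2 × 0 = 2178.
Non-drop label index = 2176382 + 2178 = 2178560; at 30 labels/s that is 20:10:18:20, i.e. DF 20:10:18;20.

20:10:18;20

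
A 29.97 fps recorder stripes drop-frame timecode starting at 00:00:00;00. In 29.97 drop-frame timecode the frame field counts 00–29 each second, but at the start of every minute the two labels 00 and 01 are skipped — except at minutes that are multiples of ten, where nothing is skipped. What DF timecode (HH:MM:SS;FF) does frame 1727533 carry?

Each 10-minute DF block holds 10 × 60 × 30 − 9 × 2 = 17982 frames. 1727533 ÷ 17982 → 96 full blocks, remainder 1261.
Within the partial block the first minute is 1800 frames and each further minute 1798, so 0 further minute boundaries passed. Total skipped labels = 18 × 96 + 2 × 0 = 1728.
Non-drop label index = 1727533 + 1728 = 1729261; at 30 labels/s that is 16:00:42:01, i.e. DF 16:00:42;01.

16:00:42;01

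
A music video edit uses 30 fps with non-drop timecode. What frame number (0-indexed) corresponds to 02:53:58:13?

frame 313153

Total seconds to the label: (2 × 3600 + 53 × 60 + 58) = 10438.
Frame index = 10438 × 30 + 13 = 313153.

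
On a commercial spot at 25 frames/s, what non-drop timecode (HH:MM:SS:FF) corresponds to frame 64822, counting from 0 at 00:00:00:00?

64822 ÷ 25 = 2592 full seconds, remainder 22 frames.
2592 s = 0 h 43 min 12 s.
Timecode: 00:43:12:22.

00:43:12:22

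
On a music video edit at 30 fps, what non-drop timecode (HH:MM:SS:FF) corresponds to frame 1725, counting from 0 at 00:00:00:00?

1725 ÷ 30 = 57 full seconds, remainder 15 frames.
57 s = 0 h 0 min 57 s.
Timecode: 00:00:57:15.

00:00:57:15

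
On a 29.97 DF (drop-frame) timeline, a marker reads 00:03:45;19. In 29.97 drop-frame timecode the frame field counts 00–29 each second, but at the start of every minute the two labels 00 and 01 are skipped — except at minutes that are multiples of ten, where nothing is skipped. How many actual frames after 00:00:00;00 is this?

As if non-drop at 30 labels/s: (0 × 3600 + 3 × 60 + 45) × 30 + 19 = 6769.
Minute boundaries passed: 3; those not divisible by 10: 3 − 0 = 3; dropped labels = 2 × 3 = 6.
Actual frame index = 6769 − 6 = 6763.

6763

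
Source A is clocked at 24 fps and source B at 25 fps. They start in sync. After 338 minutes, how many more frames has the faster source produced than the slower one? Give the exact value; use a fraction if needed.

20280 frames

338 min = 20280 s.
A emits 24 × 20280 = 486720 frames; B emits 25 × 20280 = 507000.
Difference = 20280 frames; B is ahead of A.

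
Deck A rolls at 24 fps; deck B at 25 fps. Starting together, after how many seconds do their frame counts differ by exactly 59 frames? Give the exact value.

59 seconds

The gap grows by |25 − 24| = 1 frame per second.
Time for a 59-frame gap: 59 ÷ (1) = 59 s.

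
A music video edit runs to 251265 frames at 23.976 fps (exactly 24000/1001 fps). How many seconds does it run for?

Running time = 251265 / (24000/1001) = 10479.844375 s.

10479.844375 seconds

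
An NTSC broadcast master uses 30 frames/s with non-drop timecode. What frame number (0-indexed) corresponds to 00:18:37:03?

Total seconds to the label: (0 × 3600 + 18 × 60 + 37) = 1117.
Frame index = 1117 × 30 + 3 = 33513.

frame 33513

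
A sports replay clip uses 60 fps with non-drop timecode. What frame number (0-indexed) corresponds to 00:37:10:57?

Total seconds to the label: (0 × 3600 + 37 × 60 + 10) = 2230.
Frame index = 2230 × 60 + 57 = 133857.

133857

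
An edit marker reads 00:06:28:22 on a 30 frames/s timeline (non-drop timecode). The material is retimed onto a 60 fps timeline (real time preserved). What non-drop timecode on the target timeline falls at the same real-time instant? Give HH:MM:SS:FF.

00:06:28:44

Source frame index: (0×3600 + 6×60 + 28) × 30 + 22 = 11662.
Real time: 11662 / (30) = 5831/15 s.
Target frame: (5831/15) × (60) = 23324.
At 60 labels/s: frame 23324 → 00:06:28:44.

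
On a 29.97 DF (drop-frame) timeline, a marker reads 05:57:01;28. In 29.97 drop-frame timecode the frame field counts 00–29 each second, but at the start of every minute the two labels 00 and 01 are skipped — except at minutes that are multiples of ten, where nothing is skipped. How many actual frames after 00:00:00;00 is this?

Complete 10-minute blocks: 35, each 17982 frames → 629370.
Remaining 7 whole minutes in the current block: 1800 + 6 × 1798 = 12588 frames.
Within the current minute: 1 × 30 + 28 − 2 = 56 (labels ;00/;01 skipped at this minute). Total = 629370 + 12588 + 56 = 642014.

642014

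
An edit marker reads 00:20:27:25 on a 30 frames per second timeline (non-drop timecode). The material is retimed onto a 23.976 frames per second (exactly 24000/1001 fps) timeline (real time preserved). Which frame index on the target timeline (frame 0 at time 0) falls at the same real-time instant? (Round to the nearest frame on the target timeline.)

frame 29439

Source frame index: (0×3600 + 20×60 + 27) × 30 + 25 = 36835.
Real time: 36835 / (30) = 7367/6 s.
Target frame: (7367/6) × (24000/1001) = 29468000/1001 ≈ 29438.561 → 29439.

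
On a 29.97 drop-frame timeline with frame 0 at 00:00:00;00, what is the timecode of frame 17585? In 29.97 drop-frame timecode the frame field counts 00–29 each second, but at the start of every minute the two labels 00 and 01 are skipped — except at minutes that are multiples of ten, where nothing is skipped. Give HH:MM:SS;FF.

Each 10-minute DF block holds 10 × 60 × 30 − 9 × 2 = 17982 frames. 17585 ÷ 17982 → 0 full blocks, remainder 17585.
Within the partial block the first minute is 1800 frames and each further minute 1798, so 9 further minute boundaries passed. Total skipped labels = 18 × 0 + 2 × 9 = 18.
Non-drop label index = 17585 + 18 = 17603; at 30 labels/s that is 00:09:46:23, i.e. DF 00:09:46;23.

00:09:46;23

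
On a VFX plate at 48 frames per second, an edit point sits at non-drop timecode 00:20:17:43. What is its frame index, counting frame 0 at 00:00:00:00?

Total seconds to the label: (0 × 3600 + 20 × 60 + 17) = 1217.
Frame index = 1217 × 48 + 43 = 58459.

58459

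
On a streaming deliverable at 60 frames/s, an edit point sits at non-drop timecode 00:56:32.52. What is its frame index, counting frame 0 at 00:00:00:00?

Total seconds to the label: (0 × 3600 + 56 × 60 + 32) = 3392.
Frame index = 3392 × 60 + 52 = 203572.

203572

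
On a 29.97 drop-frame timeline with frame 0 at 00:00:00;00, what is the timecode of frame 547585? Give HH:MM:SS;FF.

05:04:31;03

Each 10-minute DF block holds 10 × 60 × 30 − 9 × 2 = 17982 frames. 547585 ÷ 17982 → 30 full blocks, remainder 8125.
Within the partial block the first minute is 1800 frames and each further minute 1798, so 4 further minute boundaries passed. Total skipped labels = 18 × 30 + 2 × 4 = 548.
Non-drop label index = 547585 + 548 = 548133; at 30 labels/s that is 05:04:31:03, i.e. DF 05:04:31;03.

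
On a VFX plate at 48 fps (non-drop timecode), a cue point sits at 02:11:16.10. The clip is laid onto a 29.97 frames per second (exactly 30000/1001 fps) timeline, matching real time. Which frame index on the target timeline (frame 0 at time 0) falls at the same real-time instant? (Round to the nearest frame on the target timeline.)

Source frame index: (2×3600 + 11×60 + 16) × 48 + 10 = 378058.
Real time: 378058 / (48) = 189029/24 s.
Target frame: (189029/24) × (30000/1001) = 236286250/1001 ≈ 236050.200 → 236050.

frame 236050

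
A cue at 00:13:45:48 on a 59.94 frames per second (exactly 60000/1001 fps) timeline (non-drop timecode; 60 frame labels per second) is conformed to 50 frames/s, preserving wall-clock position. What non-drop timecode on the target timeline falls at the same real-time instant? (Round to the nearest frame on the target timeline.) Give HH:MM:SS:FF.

Source frame index: (0×3600 + 13×60 + 45) × 60 + 48 = 49548.
Real time: 49548 / (60000/1001) = 4133129/5000 s.
Target frame: (4133129/5000) × (50) = 4133129/100 ≈ 41331.290 → 41331.
At 50 labels/s: frame 41331 → 00:13:46:31.

00:13:46:31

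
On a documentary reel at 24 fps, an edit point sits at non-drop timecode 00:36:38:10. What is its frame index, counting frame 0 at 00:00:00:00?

Total seconds to the label: (0 × 3600 + 36 × 60 + 38) = 2198.
Frame index = 2198 × 24 + 10 = 52762.

frame 52762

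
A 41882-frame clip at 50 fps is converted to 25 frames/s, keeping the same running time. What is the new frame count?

Target frames = source frames × (target rate / source rate) = 41882 × (25)/(50) = 41882 × 1/2 = 20941.

20941 frames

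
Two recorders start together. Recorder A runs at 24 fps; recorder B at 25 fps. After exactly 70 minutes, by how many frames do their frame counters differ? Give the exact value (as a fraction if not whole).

70 min = 4200 s.
A emits 24 × 4200 = 100800 frames; B emits 25 × 4200 = 105000.
Difference = 4200 frames; B is ahead of A.

4200 frames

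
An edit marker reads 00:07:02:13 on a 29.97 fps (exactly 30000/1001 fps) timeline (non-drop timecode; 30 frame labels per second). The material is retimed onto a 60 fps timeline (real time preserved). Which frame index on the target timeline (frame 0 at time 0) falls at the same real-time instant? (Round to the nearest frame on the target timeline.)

frame 25371

Source frame index: (0×3600 + 7×60 + 2) × 30 + 13 = 12673.
Real time: 12673 / (30000/1001) = 12685673/30000 s.
Target frame: (12685673/30000) × (60) = 12685673/500 ≈ 25371.346 → 25371.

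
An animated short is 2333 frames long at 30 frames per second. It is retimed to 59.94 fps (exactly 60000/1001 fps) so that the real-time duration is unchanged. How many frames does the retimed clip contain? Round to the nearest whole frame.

Frames at target rate = 2333 × (60000/1001) / (30) = 4666000/1001 ≈ 4661.339.
Nearest whole frame: 4661.

4661 frames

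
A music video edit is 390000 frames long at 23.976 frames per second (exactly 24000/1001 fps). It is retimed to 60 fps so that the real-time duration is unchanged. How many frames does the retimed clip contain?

975975 frames

Target frames = source frames × (target rate / source rate) = 390000 × (60)/(24000/1001) = 390000 × 1001/400 = 975975.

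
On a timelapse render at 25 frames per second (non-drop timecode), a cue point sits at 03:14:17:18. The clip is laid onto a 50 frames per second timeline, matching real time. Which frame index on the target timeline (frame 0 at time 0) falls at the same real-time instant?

frame 582886

Source frame index: (3×3600 + 14×60 + 17) × 25 + 18 = 291443.
Real time: 291443 / (25) = 291443/25 s.
Target frame: (291443/25) × (50) = 582886.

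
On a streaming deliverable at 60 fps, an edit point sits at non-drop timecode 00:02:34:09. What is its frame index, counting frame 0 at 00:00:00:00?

Total seconds to the label: (0 × 3600 + 2 × 60 + 34) = 154.
Frame index = 154 × 60 + 9 = 9249.

9249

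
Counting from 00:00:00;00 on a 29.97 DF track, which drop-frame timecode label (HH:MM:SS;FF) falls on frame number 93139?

00:51:47;21

Each 10-minute DF block holds 10 × 60 × 30 − 9 × 2 = 17982 frames. 93139 ÷ 17982 → 5 full blocks, remainder 3229.
Within the partial block the first minute is 1800 frames and each further minute 1798, so 1 further minute boundary passed. Total skipped labels = 18 × 5 + 2 × 1 = 92.
Non-drop label index = 93139 + 92 = 93231; at 30 labels/s that is 00:51:47:21, i.e. DF 00:51:47;21.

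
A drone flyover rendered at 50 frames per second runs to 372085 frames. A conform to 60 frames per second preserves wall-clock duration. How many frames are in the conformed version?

446502 frames

Target frames = source frames × (target rate / source rate) = 372085 × (60)/(50) = 372085 × 6/5 = 446502.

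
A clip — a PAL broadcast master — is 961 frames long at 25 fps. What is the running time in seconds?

Running time = 961 / (25) = 38.44 s.

38.44 seconds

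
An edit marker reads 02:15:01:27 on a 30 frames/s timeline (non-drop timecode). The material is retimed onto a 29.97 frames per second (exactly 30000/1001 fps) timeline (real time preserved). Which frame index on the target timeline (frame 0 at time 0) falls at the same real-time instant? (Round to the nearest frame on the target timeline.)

Source frame index: (2×3600 + 15×60 + 1) × 30 + 27 = 243057.
Real time: 243057 / (30) = 81019/10 s.
Target frame: (81019/10) × (30000/1001) = 243057000/1001 ≈ 242814.186 → 242814.

frame 242814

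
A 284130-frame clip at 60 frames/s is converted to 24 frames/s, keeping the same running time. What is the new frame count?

Frames at target rate = 284130 × (24) / (60) = 113652.

113652 frames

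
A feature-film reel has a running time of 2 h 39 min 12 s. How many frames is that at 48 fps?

458496 frames

2 h 39 min 12 s = 9552 s.
Frames = 9552 × 48 = 458496.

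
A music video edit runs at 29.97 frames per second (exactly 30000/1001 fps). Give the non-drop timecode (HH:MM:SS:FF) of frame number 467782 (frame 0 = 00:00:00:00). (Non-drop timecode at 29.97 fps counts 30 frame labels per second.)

04:19:52:22

467782 ÷ 30 = 15592 full seconds, remainder 22 frames.
15592 s = 4 h 19 min 52 s.
Timecode: 04:19:52:22.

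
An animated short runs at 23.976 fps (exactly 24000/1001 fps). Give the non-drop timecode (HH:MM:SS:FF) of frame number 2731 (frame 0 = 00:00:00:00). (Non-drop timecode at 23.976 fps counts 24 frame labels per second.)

00:01:53:19

2731 ÷ 24 = 113 full seconds, remainder 19 frames.
113 s = 0 h 1 min 53 s.
Timecode: 00:01:53:19.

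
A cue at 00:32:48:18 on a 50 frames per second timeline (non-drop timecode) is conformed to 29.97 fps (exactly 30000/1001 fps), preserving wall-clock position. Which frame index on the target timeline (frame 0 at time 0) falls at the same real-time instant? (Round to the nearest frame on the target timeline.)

Source frame index: (0×3600 + 32×60 + 48) × 50 + 18 = 98418.
Real time: 98418 / (50) = 49209/25 s.
Target frame: (49209/25) × (30000/1001) = 59050800/1001 ≈ 58991.808 → 58992.

frame 58992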